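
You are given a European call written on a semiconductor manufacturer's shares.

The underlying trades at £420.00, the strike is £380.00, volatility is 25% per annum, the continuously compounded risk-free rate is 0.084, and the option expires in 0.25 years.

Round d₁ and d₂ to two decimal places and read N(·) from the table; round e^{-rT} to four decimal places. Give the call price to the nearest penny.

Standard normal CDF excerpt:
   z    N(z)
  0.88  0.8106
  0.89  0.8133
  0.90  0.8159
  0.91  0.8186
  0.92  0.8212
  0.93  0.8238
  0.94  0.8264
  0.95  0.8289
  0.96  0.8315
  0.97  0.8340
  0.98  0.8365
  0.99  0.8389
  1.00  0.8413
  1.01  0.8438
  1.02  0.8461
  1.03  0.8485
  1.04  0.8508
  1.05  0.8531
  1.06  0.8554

σ√T = 0.25 × 0.5000 = 0.1250
d₁ = [ln(420/380) + (0.084 + 0.25²/2)·0.25] / 0.1250 = [0.1001 + 0.0288] / 0.1250 = 1.0312 ⇒ 1.03
d₂ = d₁ − σ√T = 1.0312 − 0.1250 = 0.9062 ⇒ 0.91
e^(−rT) = e^(−0.084·0.25) = 0.9792
N(d₁) = N(1.03) = 0.8485;  N(d₂) = N(0.91) = 0.8186
C = 420·0.8485 − 380·0.9792·0.8186 = 356.3700 − 304.5978 = 51.7722

£51.77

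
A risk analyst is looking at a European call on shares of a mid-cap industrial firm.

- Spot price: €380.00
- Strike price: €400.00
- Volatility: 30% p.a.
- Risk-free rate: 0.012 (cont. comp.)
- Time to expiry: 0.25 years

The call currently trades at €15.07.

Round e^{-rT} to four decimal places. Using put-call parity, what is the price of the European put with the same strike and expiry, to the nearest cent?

e^(−rT) = e^(−0.012·0.25) = 0.9970
Put-call parity: C − P = S − K·e^(−rT) = 380 − 400·0.9970 = 380 − 398.8000 = -18.8000
P = C − (C − P) = 15.07 − (-18.8000) = 33.8700

€33.87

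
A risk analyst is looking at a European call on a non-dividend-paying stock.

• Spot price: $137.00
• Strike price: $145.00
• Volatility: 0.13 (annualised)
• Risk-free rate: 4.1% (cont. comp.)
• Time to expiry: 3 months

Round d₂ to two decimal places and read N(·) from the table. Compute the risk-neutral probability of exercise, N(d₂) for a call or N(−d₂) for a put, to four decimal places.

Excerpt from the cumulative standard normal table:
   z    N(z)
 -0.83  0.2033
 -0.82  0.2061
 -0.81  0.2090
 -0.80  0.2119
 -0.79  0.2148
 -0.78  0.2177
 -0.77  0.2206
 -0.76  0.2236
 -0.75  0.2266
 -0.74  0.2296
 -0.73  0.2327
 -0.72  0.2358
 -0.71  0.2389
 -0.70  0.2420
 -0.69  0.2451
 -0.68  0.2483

σ√T = 0.13 × 0.5000 = 0.0650
d₁ = [ln(137/145) + (0.041 + 0.13²/2)·0.25] / 0.0650 = [-0.0568 + 0.0124] / 0.0650 = -0.6829 → -0.68
d₂ = d₁ − σ√T = -0.6829 − 0.0650 = -0.7479 → -0.75
Risk-neutral Pr[S_T > K] = N(d₂) = N(-0.75) = 0.2266

0.2266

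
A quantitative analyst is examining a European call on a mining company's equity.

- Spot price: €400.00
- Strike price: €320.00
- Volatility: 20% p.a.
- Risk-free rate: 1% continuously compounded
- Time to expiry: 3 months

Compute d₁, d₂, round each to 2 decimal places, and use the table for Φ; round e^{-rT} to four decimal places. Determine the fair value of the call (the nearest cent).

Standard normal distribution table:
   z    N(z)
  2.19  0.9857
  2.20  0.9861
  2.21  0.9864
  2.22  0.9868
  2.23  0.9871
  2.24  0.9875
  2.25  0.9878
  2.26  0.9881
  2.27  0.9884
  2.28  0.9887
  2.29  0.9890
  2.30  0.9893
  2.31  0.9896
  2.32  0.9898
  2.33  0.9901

€80.98

σ√T = 0.2·√0.25 = 0.1000
d₁ = [ln(400/320) + (0.01 + 0.2²/2)·0.25] / 0.1000 = [0.2231 + 0.0075] / 0.1000 = 2.3064 → 2.31
d₂ = d₁ − σ√T = 2.3064 − 0.1000 = 2.2064 → 2.21
e^(−rT) = e^(−0.01·0.25) = 0.9975
N(d₁) = N(2.31) = 0.9896;  N(d₂) = N(2.21) = 0.9864
C = 400·0.9896 − 320·0.9975·0.9864 = 395.8400 − 314.8589 = 80.9811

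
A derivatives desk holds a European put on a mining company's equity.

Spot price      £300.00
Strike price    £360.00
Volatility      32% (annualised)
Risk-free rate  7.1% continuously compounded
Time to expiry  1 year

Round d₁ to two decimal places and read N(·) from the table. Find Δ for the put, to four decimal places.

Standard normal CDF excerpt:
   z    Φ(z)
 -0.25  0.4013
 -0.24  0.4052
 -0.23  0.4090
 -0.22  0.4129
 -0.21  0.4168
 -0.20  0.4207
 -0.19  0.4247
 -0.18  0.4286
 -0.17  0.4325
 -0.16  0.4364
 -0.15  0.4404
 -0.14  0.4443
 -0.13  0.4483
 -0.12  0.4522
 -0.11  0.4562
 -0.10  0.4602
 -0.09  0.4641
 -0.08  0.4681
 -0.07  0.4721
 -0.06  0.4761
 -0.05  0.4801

T = 1;  σ√T = 0.3200
d₁ = [ln(300/360) + (0.071 + 0.32²/2)·1] / 0.3200 = [-0.1823 + 0.1222] / 0.3200 = -0.1879 ⇒ -0.19
N(d₁) = N(-0.19) = 0.4247
Δ_put = N(d₁) − 1 = 0.4247 − 1 = -0.5753

-0.5753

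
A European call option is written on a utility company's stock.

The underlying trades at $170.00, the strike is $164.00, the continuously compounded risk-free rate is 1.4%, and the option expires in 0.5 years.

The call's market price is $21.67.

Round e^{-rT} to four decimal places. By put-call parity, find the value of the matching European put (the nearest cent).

exp(−rT) = exp(−0.014·0.5) = 0.9930
Put-call parity: C − P = S − K·e^(−rT) = 170 − 164·0.9930 = 170 − 162.8520 = 7.1480
P = C − (C − P) = 21.67 − (7.1480) = 14.5220

$14.52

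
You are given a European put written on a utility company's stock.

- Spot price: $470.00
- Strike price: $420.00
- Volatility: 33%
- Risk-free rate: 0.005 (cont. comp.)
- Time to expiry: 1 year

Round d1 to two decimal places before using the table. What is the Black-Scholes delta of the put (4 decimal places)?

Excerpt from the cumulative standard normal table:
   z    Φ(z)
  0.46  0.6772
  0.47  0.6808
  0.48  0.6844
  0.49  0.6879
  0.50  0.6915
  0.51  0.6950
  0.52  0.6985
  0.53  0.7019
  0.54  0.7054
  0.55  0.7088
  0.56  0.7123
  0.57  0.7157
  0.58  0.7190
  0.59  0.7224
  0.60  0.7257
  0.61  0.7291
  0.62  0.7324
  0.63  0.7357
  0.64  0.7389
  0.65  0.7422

T = 1;  σ√T = 0.3300
d₁ = [ln(470/420) + (0.005 + 0.33²/2)·1] / 0.3300 = [0.1125 + 0.0595] / 0.3300 = 0.5210 → 0.52
N(d₁) = N(0.52) = 0.6985
Δ_put = N(d₁) − 1 = 0.6985 − 1 = -0.3015

-0.3015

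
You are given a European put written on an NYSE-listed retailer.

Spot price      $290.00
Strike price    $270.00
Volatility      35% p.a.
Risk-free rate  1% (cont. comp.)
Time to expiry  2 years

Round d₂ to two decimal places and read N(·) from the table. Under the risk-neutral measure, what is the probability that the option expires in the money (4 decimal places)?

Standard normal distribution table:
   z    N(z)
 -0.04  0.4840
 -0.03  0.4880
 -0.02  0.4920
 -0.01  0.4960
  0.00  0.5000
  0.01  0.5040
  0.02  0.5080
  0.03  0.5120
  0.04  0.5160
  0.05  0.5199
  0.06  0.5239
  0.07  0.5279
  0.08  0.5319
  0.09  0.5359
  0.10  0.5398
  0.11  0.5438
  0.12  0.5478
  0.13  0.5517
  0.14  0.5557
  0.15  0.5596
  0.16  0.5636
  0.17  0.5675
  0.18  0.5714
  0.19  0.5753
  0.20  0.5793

σ√T = 0.35 × 1.4142 = 0.4950
d₁ = [ln(290/270) + (0.01 + ½·0.35²)·2] / (σ√T) = (0.0715 + 0.1425) / 0.4950 = 0.4323 ⇒ 0.43
d₂ = 0.4323 − 0.4950 = -0.0627 ⇒ -0.06
Pr(exercise) under Q = N(−d₂) = N(0.06) = 0.5239

0.5239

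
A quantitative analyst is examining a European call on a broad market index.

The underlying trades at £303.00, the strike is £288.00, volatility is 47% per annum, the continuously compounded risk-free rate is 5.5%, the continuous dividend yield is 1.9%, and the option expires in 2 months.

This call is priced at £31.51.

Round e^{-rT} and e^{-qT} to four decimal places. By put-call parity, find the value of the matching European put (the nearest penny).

£14.86

exp(−qT) = exp(−0.019·0.1667) = 0.9968;  exp(−rT) = exp(−0.055·0.1667) = 0.9909
Put-call parity: C − P = S·e^(−qT) − K·e^(−rT) = 303·0.9968 − 288·0.9909 = 302.0304 − 285.3792 = 16.6512
P = C − (C − P) = 31.51 − (16.6512) = 14.8588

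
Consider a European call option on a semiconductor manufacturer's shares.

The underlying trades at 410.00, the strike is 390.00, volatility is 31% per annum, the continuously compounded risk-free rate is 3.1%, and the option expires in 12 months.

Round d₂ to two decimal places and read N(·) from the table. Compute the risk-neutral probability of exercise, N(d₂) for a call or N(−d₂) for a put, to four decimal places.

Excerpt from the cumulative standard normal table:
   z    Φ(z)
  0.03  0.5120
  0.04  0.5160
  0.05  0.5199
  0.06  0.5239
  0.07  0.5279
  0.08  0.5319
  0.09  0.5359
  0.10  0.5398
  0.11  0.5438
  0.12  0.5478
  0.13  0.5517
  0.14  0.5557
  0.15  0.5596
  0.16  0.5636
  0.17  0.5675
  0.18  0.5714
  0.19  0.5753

σ√T = 0.31 × 1.0000 = 0.3100
d₁ = [ln(410/390) + (0.031 + ½·0.31²)·1] / (σ√T) = (0.0500 + 0.0791) / 0.3100 = 0.4163 which rounds to 0.42
d₂ = 0.4163 − 0.3100 = 0.1063 which rounds to 0.11
Risk-neutral Pr[S_T > K] = N(d₂) = N(0.11) = 0.5438

0.5438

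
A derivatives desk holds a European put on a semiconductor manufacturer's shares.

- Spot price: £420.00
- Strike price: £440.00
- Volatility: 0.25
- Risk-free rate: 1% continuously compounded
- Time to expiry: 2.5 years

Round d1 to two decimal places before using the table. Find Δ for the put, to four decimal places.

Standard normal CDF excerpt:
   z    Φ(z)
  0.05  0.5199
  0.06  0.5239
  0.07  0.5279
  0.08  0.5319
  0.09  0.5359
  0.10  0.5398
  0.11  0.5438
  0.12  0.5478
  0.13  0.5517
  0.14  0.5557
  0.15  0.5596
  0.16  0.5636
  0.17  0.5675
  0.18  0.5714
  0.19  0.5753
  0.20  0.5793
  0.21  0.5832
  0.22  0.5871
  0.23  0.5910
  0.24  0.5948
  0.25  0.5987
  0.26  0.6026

T = 2.5;  σ√T = 0.3953
d₁ = [ln(420/440) + (0.01 + ½·0.25²)·2.5] / (σ√T) = (-0.0465 + 0.1031) / 0.3953 = 0.1432 ≈ 0.14
N(d₁) = N(0.14) = 0.5557
Δ_put = N(d₁) − 1 = 0.5557 − 1 = -0.4443

-0.4443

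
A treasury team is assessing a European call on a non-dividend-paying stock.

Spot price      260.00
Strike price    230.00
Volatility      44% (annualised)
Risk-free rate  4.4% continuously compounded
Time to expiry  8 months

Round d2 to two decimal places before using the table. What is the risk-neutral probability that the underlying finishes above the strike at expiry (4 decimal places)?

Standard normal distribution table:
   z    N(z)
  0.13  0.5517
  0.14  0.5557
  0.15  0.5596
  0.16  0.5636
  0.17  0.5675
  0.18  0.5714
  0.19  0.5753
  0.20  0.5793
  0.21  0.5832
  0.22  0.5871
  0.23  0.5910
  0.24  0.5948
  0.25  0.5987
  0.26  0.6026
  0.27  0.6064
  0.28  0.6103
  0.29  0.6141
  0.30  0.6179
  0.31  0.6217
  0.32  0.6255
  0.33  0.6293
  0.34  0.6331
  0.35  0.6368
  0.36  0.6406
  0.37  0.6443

T = 0.6667;  σ√T = 0.3593
d₁ = [ln(260/230) + (0.044 + 0.44²/2)·0.6667] / 0.3593 = [0.1226 + 0.0939] / 0.3593 = 0.6025 ≈ 0.60
d₂ = d₁ − σ√T = 0.6025 − 0.3593 = 0.2433 ≈ 0.24
Risk-neutral Pr[S_T > K] = N(d₂) = N(0.24) = 0.5948

0.5948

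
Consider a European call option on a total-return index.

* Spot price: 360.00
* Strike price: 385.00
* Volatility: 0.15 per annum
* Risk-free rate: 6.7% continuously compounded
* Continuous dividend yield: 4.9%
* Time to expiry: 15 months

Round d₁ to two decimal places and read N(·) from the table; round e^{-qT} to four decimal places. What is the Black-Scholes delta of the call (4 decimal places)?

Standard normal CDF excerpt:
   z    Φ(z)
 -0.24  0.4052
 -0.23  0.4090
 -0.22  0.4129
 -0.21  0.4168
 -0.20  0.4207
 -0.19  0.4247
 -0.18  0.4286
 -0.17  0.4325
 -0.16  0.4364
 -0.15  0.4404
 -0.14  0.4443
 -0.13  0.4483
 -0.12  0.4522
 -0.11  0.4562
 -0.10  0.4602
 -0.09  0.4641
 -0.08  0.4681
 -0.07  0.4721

σ√T = 0.15·√1.25 = 0.1677
d₁ = [ln(360/385) + (0.067 − 0.049 + 0.15²/2)·1.25] / 0.1677 = [-0.0671 + 0.0366] / 0.1677 = -0.1823 → -0.18
N(d₁) = N(-0.18) = 0.4286
Δ_call = exp(−qT)·N(d₁) = 0.9406·0.4286 = 0.4031

0.4031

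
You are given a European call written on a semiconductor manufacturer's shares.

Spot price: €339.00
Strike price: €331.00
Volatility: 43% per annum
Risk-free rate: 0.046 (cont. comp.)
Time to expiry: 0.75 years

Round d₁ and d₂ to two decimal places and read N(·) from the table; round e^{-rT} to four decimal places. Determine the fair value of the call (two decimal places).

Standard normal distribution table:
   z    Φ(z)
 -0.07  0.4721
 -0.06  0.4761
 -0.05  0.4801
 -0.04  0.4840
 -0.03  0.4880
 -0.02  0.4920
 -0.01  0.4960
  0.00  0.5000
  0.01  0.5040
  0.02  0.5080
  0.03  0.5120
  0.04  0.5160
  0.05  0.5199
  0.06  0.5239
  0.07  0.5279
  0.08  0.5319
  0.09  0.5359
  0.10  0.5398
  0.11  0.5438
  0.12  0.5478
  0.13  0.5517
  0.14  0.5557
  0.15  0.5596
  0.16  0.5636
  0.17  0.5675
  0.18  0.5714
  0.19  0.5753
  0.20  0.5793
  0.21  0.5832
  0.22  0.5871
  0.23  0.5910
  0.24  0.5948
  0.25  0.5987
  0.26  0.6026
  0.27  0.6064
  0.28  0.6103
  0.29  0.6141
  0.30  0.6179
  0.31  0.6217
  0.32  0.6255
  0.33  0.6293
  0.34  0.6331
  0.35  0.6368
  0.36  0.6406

€58.57

σ√T = 0.43·√0.75 = 0.3724
d₁ = [ln(339/331) + (0.046 + 0.43²/2)·0.75] / 0.3724 = [0.0239 + 0.1038] / 0.3724 = 0.3430 ≈ 0.34
d₂ = d₁ − σ√T = 0.3430 − 0.3724 = -0.0294 ≈ -0.03
e^(−rT) = e^(−0.046·0.75) = 0.9661
C = 339·N(0.34) − 331·0.9661·N(-0.03) = 339·0.6331 − 331·0.9661·0.4880 = 214.6209 − 156.0522 = 58.5687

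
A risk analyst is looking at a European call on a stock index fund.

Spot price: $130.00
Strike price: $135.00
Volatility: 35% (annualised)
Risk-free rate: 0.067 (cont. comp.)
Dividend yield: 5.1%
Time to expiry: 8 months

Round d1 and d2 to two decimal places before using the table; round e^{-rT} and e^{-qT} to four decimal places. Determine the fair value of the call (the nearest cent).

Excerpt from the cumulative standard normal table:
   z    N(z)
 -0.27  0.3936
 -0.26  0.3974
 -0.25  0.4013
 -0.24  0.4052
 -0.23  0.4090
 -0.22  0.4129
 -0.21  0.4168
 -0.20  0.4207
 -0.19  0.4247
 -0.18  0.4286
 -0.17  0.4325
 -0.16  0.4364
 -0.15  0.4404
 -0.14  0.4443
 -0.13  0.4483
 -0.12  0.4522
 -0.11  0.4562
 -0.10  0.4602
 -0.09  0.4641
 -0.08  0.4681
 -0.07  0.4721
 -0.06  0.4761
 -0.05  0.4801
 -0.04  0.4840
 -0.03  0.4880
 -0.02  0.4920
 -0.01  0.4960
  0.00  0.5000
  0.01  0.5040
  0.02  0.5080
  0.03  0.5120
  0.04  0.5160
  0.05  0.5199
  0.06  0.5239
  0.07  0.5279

$13.02

σ√T = 0.35 × 0.8165 = 0.2858
d₁ = [ln(130/135) + (0.067 − 0.051 + ½·0.35²)·0.6667] / (σ√T) = (-0.0377 + 0.0515) / 0.2858 = 0.0481 ⇒ 0.05
d₂ = 0.0481 − 0.2858 = -0.2376 ⇒ -0.24
exp(−qT) = exp(−0.051·0.6667) = 0.9666;  exp(−rT) = exp(−0.067·0.6667) = 0.9563
N(d₁) = N(0.05) = 0.5199;  N(d₂) = N(-0.24) = 0.4052
C = 130·0.9666·0.5199 − 135·0.9563·0.4052 = 65.3296 − 52.3115 = 13.0181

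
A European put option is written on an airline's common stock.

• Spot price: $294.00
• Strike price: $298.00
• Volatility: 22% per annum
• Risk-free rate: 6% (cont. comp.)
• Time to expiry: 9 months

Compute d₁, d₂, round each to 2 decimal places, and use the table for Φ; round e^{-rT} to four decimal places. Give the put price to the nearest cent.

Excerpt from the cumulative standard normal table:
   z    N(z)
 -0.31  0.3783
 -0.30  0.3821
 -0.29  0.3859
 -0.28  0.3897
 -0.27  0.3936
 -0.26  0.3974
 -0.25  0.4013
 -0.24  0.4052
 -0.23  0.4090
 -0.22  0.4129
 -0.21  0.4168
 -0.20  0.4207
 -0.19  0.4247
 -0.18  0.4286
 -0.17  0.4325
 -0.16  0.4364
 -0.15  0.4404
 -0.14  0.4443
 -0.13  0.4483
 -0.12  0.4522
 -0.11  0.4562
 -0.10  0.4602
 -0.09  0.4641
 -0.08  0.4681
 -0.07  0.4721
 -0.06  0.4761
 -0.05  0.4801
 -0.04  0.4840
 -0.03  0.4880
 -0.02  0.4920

$17.66

T = 0.75;  σ√T = 0.1905
d₁ = [ln(294/298) + (0.06 + ½·0.22²)·0.75] / (σ√T) = (-0.0135 + 0.0631) / 0.1905 = 0.2605 → 0.26
d₂ = 0.2605 − 0.1905 = 0.0700 → 0.07
exp(−rT) = exp(−0.06·0.75) = 0.9560
N(−d₂) = N(-0.07) = 0.4721;  N(−d₁) = N(-0.26) = 0.3974
P = 298·0.9560·0.4721 − 294·0.3974 = 134.4956 − 116.8356 = 17.6600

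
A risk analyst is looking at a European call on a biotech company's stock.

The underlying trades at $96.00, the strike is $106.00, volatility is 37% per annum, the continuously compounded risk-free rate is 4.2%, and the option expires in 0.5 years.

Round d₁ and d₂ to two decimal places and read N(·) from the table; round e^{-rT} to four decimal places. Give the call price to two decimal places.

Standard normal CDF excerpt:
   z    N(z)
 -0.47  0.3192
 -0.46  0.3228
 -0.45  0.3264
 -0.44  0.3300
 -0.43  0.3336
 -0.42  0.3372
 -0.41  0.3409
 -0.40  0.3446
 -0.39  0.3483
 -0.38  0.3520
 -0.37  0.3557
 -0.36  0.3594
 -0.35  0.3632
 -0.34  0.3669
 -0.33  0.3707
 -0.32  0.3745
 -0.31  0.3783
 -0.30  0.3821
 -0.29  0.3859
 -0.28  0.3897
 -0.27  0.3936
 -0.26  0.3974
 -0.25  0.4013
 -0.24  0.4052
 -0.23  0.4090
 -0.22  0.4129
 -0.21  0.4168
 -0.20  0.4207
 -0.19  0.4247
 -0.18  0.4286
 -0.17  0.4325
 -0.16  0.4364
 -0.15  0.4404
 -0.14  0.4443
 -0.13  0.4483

$6.89

σ√T = 0.37 × 0.7071 = 0.2616
ln(S/K) + (r + σ²/2)T = ln(96/106) + (0.042 + 0.37²/2)·0.5 = -0.0991 + 0.0552 = -0.0439
d₁ = -0.0439 / 0.2616 = -0.1677 → -0.17
d₂ = d₁ − σ√T = -0.1677 − 0.2616 = -0.4293 → -0.43
exp(−rT) = exp(−0.042·0.5) = 0.9792
N(d₁) = N(-0.17) = 0.4325;  N(d₂) = N(-0.43) = 0.3336
C = 96·0.4325 − 106·0.9792·0.3336 = 41.5200 − 34.6261 = 6.8939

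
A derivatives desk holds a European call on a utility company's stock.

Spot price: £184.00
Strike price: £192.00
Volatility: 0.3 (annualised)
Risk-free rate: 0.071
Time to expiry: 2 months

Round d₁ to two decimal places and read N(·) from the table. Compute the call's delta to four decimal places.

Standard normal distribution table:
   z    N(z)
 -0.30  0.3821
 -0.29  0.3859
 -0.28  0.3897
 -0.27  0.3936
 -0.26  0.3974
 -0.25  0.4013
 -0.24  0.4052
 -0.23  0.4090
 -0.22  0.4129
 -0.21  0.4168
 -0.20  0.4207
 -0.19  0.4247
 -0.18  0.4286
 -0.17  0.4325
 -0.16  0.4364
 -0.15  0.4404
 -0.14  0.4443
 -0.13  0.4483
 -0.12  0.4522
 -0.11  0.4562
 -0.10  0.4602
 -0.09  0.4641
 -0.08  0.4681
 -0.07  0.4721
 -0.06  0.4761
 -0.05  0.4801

T = 0.1667;  σ√T = 0.1225
d₁ = [ln(184/192) + (0.071 + ½·0.3²)·0.1667] / (σ√T) = (-0.0426 + 0.0193) / 0.1225 = -0.1896 ⇒ -0.19
N(d₁) = N(-0.19) = 0.4247
Δ_call = N(d₁) = 0.4247

0.4247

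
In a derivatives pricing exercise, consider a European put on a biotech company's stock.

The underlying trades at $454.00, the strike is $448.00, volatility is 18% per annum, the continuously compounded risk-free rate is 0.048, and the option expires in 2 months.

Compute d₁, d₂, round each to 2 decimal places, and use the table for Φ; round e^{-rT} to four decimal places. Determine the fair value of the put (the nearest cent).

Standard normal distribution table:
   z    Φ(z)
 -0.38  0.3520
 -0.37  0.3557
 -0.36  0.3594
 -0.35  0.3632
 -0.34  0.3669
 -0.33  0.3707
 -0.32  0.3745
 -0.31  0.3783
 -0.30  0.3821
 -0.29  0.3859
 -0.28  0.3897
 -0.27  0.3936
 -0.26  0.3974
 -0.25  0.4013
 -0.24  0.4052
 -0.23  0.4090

T = 0.1667;  σ√T = 0.0735
ln(S/K) + (r + σ²/2)T = ln(454/448) + (0.048 + 0.18²/2)·0.1667 = 0.0133 + 0.0107 = 0.0240
d₁ = 0.0240 / 0.0735 = 0.3267 ⇒ 0.33
d₂ = d₁ − σ√T = 0.3267 − 0.0735 = 0.2532 ⇒ 0.25
exp(−rT) = exp(−0.048·0.1667) = 0.9920
P = 448·0.9920·N(-0.25) − 454·N(-0.33) = 448·0.9920·0.4013 − 454·0.3707 = 178.3441 − 168.2978 = 10.0463

$10.05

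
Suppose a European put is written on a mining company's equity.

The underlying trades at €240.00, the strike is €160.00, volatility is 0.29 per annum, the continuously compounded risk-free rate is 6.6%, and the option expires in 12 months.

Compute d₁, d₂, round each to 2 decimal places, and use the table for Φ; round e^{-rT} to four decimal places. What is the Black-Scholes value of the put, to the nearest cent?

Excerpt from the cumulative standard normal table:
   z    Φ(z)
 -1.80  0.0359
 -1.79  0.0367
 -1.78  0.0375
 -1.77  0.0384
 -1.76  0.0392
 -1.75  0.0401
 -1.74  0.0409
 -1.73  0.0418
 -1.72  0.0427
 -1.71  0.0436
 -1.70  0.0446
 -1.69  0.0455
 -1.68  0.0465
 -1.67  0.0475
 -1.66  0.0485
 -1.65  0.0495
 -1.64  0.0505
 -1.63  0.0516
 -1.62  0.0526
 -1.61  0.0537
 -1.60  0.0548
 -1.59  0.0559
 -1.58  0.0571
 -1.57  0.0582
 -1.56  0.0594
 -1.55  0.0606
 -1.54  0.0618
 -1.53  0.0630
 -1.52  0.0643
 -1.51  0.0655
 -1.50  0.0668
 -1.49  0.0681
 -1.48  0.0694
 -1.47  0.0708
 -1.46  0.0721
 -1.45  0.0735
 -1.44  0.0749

T = 1;  σ√T = 0.2900
d₁ = [ln(240/160) + (0.066 + ½·0.29²)·1] / (σ√T) = (0.4055 + 0.1081) / 0.2900 = 1.7707 ≈ 1.77
d₂ = 1.7707 − 0.2900 = 1.4807 ≈ 1.48
exp(−rT) = exp(−0.066·1) = 0.9361
P = 160·0.9361·N(-1.48) − 240·N(-1.77) = 160·0.9361·0.0694 − 240·0.0384 = 10.3945 − 9.2160 = 1.1785

€1.18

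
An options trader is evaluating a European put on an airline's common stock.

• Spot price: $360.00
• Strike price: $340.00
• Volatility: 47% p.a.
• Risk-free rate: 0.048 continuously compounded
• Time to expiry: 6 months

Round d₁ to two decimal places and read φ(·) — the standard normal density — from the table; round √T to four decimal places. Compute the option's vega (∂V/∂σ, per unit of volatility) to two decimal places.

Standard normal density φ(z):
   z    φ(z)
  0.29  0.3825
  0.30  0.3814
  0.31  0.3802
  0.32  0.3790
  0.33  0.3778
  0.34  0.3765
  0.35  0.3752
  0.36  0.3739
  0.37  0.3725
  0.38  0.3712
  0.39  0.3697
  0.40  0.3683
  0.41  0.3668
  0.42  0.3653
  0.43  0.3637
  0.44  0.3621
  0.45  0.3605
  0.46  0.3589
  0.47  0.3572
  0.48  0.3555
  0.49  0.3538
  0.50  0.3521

T = 0.5;  σ√T = 0.3323
ln(S/K) + (r + σ²/2)T = ln(360/340) + (0.048 + 0.47²/2)·0.5 = 0.0572 + 0.0792 = 0.1364
d₁ = 0.1364 / 0.3323 = 0.4104 which rounds to 0.41
√T = √0.5 = 0.7071
φ(d₁) = φ(0.41) = 0.3668
vega = S·φ(d₁)·√T = 360·0.3668·0.7071 = 93.3711

93.37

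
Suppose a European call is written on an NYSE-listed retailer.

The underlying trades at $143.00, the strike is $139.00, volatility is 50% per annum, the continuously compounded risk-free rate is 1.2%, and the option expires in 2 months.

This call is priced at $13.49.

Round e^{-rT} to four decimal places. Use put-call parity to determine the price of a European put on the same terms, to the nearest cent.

e^(−rT) = e^(−0.012·0.1667) = 0.9980
Put-call parity: C − P = S − K·e^(−rT) = 143 − 139·0.9980 = 143 − 138.7220 = 4.2780
P = C − (C − P) = 13.49 − (4.2780) = 9.2120

$9.21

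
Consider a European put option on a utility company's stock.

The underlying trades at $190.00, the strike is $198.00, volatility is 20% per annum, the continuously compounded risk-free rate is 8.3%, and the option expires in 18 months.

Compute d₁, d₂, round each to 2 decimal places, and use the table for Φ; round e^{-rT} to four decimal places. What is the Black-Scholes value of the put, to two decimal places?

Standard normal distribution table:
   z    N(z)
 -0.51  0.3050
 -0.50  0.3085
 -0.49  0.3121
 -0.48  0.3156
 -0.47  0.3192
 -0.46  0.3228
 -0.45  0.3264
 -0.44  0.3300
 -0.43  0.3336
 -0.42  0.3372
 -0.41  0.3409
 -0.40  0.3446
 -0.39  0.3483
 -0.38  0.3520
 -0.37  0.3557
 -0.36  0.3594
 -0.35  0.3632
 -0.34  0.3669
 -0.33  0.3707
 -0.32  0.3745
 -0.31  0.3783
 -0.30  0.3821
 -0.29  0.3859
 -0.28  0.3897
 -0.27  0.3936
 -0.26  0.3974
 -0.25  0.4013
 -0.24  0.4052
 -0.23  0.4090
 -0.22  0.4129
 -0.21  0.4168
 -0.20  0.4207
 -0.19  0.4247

σ√T = 0.2·√1.5 = 0.2449
d₁ = [ln(190/198) + (0.083 + 0.2²/2)·1.5] / 0.2449 = [-0.0412 + 0.1545] / 0.2449 = 0.4624 ⇒ 0.46
d₂ = d₁ − σ√T = 0.4624 − 0.2449 = 0.2174 ⇒ 0.22
e^(−rT) = e^(−0.083·1.5) = 0.8829
P = 198·0.8829·N(-0.22) − 190·N(-0.46) = 198·0.8829·0.4129 − 190·0.3228 = 72.1808 − 61.3320 = 10.8488

$10.85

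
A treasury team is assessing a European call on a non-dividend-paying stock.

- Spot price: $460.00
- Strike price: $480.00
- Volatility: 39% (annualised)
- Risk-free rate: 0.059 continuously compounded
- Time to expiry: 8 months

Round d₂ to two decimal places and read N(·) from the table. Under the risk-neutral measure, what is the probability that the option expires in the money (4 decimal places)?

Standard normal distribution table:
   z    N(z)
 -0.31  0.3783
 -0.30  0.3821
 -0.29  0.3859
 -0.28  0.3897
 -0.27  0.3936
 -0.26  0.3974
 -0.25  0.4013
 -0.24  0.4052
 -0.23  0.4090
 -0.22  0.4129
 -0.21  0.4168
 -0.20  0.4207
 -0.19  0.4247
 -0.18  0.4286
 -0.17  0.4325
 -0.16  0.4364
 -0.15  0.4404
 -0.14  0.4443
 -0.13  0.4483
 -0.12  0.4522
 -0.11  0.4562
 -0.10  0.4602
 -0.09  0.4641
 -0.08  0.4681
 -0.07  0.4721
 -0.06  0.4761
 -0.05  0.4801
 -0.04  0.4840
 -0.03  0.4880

σ√T = 0.39 × 0.8165 = 0.3184
ln(S/K) + (r + σ²/2)T = ln(460/480) + (0.059 + 0.39²/2)·0.6667 = -0.0426 + 0.0900 = 0.0475
d₁ = 0.0475 / 0.3184 = 0.1491 ⇒ 0.15
d₂ = d₁ − σ√T = 0.1491 − 0.3184 = -0.1693 ⇒ -0.17
Pr(exercise) under Q = N(d₂) = 0.4325

0.4325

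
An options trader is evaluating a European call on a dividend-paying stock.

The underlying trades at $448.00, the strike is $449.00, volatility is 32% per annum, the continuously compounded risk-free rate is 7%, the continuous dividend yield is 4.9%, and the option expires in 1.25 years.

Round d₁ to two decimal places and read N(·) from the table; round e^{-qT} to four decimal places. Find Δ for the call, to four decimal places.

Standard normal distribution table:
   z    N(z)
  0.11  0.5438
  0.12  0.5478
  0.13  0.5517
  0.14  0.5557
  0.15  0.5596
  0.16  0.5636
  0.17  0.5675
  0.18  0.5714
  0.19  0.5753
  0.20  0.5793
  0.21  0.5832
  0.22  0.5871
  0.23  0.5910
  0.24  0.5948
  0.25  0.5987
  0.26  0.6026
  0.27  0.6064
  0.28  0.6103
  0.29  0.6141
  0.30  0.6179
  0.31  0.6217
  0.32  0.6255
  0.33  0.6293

0.5631

T = 1.25;  σ√T = 0.3578
d₁ = [ln(448/449) + (0.07 − 0.049 + 0.32²/2)·1.25] / 0.3578 = [-0.0022 + 0.0903] / 0.3578 = 0.2460 ⇒ 0.25
N(d₁) = N(0.25) = 0.5987
Δ_call = e^(−qT)·N(d₁) = 0.9406·0.5987 = 0.5631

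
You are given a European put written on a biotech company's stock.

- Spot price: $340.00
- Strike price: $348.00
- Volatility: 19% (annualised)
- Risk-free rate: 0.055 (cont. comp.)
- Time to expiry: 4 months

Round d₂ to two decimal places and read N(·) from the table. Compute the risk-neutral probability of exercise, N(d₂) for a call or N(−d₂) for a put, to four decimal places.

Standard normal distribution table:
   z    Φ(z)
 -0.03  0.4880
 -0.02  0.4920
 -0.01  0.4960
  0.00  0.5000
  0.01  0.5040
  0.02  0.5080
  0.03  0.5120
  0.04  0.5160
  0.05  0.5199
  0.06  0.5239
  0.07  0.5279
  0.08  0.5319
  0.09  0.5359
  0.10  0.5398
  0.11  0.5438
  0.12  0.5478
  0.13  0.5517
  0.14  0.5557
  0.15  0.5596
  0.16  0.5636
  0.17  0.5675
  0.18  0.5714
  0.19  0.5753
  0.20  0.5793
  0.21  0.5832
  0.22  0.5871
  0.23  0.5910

σ√T = 0.19·√0.3333 = 0.1097
d₁ = [ln(340/348) + (0.055 + 0.19²/2)·0.3333] / 0.1097 = [-0.0233 + 0.0244] / 0.1097 = 0.0100 which rounds to 0.01
d₂ = d₁ − σ√T = 0.0100 − 0.1097 = -0.0997 which rounds to -0.10
Pr(exercise) under Q = N(−d₂) = N(0.10) = 0.5398

0.5398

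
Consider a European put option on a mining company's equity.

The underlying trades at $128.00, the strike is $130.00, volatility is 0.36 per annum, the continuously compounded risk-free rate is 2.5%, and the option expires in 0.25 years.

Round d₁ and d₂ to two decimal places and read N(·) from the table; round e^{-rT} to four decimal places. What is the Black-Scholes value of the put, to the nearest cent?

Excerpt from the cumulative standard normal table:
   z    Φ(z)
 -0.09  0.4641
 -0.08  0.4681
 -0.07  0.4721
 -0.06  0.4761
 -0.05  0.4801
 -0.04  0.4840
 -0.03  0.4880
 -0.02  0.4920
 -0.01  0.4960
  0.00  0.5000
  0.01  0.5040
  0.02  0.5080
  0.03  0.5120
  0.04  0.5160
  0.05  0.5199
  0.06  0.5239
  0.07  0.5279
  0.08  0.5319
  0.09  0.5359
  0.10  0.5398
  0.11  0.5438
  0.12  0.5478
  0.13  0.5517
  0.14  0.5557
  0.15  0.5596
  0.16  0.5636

σ√T = 0.36 × 0.5000 = 0.1800
d₁ = [ln(128/130) + (0.025 + ½·0.36²)·0.25] / (σ√T) = (-0.0155 + 0.0224) / 0.1800 = 0.0386 → 0.04
d₂ = 0.0386 − 0.1800 = -0.1414 → -0.14
e^(−rT) = e^(−0.025·0.25) = 0.9938
N(−d₂) = N(0.14) = 0.5557;  N(−d₁) = N(-0.04) = 0.4840
P = 130·0.9938·0.5557 − 128·0.4840 = 71.7931 − 61.9520 = 9.8411

$9.84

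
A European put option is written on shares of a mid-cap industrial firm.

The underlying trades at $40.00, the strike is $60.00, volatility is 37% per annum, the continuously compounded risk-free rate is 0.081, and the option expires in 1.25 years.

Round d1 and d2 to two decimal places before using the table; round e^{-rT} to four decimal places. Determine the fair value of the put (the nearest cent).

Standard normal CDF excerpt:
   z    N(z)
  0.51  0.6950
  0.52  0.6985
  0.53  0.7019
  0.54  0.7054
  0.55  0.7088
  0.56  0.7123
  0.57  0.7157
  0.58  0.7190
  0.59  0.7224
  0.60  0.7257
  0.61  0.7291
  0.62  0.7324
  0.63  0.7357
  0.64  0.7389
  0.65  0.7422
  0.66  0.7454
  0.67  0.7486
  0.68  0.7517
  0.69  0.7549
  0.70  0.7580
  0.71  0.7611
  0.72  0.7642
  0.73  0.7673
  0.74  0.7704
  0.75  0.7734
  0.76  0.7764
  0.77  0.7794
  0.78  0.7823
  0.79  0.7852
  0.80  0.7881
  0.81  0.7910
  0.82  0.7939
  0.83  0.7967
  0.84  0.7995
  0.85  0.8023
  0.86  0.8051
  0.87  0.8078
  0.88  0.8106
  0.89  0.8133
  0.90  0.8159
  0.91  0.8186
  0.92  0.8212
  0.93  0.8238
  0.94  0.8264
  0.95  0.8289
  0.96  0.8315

$16.73

σ√T = 0.37·√1.25 = 0.4137
d₁ = [ln(40/60) + (0.081 + 0.37²/2)·1.25] / 0.4137 = [-0.4055 + 0.1868] / 0.4137 = -0.5286 which rounds to -0.53
d₂ = d₁ − σ√T = -0.5286 − 0.4137 = -0.9422 which rounds to -0.94
e^(−rT) = e^(−0.081·1.25) = 0.9037
N(−d₂) = N(0.94) = 0.8264;  N(−d₁) = N(0.53) = 0.7019
P = 60·0.9037·0.8264 − 40·0.7019 = 44.8091 − 28.0760 = 16.7331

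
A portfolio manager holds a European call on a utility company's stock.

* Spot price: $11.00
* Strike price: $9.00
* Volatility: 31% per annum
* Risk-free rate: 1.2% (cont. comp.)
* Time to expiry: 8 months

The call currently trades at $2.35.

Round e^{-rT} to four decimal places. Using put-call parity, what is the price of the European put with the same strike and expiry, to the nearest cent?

e^(−rT) = e^(−0.012·0.6667) = 0.9920
Put-call parity: C − P = S − K·e^(−rT) = 11 − 9·0.9920 = 11 − 8.9280 = 2.0720
P = C − (C − P) = 2.35 − (2.0720) = 0.2780

$0.28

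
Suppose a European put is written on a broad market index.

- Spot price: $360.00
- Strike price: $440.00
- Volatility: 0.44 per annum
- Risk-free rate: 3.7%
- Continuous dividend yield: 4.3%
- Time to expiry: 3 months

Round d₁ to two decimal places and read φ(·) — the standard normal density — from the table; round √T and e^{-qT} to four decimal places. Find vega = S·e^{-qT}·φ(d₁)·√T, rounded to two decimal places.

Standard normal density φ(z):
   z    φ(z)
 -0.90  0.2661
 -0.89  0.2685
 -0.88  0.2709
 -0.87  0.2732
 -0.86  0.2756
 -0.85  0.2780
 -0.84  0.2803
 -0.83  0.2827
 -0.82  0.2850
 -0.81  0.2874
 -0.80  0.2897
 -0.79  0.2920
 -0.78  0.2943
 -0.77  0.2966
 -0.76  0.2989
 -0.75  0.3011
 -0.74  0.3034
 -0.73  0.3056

51.18

σ√T = 0.44 × 0.5000 = 0.2200
d₁ = [ln(360/440) + (0.037 − 0.043 + 0.44²/2)·0.25] / 0.2200 = [-0.2007 + 0.0227] / 0.2200 = -0.8090 ≈ -0.81
√T = √0.25 = 0.5000
φ(d₁) = φ(-0.81) = 0.2874
e^(−qT) = e^(−0.043·0.25) = 0.9893
vega = S·e^(−qT)·φ(d₁)·√T = 360·0.9893·0.2874·0.5000 = 51.1785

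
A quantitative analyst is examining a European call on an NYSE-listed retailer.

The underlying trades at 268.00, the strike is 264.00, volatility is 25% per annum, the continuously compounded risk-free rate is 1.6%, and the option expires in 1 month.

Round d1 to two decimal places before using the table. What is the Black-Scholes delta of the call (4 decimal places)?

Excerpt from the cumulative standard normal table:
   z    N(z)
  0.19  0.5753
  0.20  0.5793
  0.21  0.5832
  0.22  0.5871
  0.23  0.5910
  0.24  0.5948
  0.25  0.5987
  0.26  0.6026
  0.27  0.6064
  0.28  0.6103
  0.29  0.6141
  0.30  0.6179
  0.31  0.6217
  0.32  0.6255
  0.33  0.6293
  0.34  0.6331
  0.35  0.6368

0.6026

σ√T = 0.25·√0.08333 = 0.0722
d₁ = [ln(268/264) + (0.016 + ½·0.25²)·0.08333] / (σ√T) = (0.0150 + 0.0039) / 0.0722 = 0.2629 → 0.26
N(d₁) = N(0.26) = 0.6026
Δ_call = N(d₁) = 0.6026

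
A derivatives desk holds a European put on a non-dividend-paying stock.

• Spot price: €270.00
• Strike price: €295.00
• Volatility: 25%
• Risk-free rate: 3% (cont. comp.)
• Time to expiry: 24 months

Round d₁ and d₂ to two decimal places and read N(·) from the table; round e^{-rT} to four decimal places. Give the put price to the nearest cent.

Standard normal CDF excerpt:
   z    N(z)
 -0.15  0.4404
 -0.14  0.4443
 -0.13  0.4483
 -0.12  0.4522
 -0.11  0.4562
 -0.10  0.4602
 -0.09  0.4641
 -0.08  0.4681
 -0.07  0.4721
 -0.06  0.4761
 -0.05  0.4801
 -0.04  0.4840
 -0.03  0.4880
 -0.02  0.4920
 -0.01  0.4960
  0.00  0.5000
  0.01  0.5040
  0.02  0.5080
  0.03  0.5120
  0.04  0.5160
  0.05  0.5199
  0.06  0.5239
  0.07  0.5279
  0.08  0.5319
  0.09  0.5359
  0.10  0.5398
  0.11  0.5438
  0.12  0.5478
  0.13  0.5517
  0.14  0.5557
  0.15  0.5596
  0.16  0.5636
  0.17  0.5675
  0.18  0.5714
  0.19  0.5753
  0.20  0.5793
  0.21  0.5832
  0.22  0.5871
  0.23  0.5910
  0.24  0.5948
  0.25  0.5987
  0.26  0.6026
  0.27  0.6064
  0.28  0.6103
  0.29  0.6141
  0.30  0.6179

€43.17

T = 2;  σ√T = 0.3536
d₁ = [ln(270/295) + (0.03 + 0.25²/2)·2] / 0.3536 = [-0.0886 + 0.1225] / 0.3536 = 0.0960 which rounds to 0.10
d₂ = d₁ − σ√T = 0.0960 − 0.3536 = -0.2575 which rounds to -0.26
e^(−rT) = e^(−0.03·2) = 0.9418
P = 295·0.9418·N(0.26) − 270·N(-0.10) = 295·0.9418·0.6026 − 270·0.4602 = 167.4210 − 124.2540 = 43.1670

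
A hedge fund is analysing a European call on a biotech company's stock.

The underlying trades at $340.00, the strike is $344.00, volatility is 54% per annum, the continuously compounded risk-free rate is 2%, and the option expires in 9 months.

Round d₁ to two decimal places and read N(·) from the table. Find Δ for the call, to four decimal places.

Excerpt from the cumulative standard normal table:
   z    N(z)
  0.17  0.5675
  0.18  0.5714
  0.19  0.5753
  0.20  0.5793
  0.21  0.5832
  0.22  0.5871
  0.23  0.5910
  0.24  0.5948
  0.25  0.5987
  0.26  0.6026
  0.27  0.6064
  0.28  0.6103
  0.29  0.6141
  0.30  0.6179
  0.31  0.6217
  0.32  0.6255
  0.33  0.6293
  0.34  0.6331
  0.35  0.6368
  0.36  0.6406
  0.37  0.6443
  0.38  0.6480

σ√T = 0.54 × 0.8660 = 0.4677
d₁ = [ln(340/344) + (0.02 + 0.54²/2)·0.75] / 0.4677 = [-0.0117 + 0.1244] / 0.4677 = 0.2409 ≈ 0.24
N(d₁) = N(0.24) = 0.5948
Δ_call = N(d₁) = 0.5948

0.5948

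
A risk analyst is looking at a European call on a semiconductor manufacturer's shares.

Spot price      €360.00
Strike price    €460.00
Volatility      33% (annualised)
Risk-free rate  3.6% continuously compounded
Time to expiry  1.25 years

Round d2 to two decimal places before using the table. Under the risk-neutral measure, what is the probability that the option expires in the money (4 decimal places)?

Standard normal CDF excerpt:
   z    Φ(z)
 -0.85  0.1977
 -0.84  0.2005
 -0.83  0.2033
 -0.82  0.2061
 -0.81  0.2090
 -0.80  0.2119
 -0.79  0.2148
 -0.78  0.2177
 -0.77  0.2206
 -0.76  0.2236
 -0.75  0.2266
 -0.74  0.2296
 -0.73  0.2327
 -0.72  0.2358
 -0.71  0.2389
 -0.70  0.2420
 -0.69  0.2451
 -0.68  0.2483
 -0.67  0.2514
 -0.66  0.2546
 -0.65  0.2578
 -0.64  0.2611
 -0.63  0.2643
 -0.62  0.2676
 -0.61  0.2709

σ√T = 0.33 × 1.1180 = 0.3690
d₁ = [ln(360/460) + (0.036 + 0.33²/2)·1.25] / 0.3690 = [-0.2451 + 0.1131] / 0.3690 = -0.3579 which rounds to -0.36
d₂ = d₁ − σ√T = -0.3579 − 0.3690 = -0.7269 which rounds to -0.73
Pr(exercise) under Q = N(d₂) = 0.2327

0.2327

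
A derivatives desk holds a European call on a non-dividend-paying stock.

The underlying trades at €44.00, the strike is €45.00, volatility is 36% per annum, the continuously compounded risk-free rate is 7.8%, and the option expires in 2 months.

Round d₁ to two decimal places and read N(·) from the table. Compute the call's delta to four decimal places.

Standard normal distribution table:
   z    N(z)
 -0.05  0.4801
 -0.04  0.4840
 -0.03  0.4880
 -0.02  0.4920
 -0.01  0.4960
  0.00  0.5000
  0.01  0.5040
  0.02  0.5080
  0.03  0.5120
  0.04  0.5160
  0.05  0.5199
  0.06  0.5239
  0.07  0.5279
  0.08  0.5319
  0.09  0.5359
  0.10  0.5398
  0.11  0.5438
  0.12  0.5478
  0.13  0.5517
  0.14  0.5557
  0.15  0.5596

0.5040

σ√T = 0.36·√0.1667 = 0.1470
d₁ = [ln(44/45) + (0.078 + 0.36²/2)·0.1667] / 0.1470 = [-0.0225 + 0.0238] / 0.1470 = 0.0090 → 0.01
N(d₁) = N(0.01) = 0.5040
Δ_call = N(d₁) = 0.5040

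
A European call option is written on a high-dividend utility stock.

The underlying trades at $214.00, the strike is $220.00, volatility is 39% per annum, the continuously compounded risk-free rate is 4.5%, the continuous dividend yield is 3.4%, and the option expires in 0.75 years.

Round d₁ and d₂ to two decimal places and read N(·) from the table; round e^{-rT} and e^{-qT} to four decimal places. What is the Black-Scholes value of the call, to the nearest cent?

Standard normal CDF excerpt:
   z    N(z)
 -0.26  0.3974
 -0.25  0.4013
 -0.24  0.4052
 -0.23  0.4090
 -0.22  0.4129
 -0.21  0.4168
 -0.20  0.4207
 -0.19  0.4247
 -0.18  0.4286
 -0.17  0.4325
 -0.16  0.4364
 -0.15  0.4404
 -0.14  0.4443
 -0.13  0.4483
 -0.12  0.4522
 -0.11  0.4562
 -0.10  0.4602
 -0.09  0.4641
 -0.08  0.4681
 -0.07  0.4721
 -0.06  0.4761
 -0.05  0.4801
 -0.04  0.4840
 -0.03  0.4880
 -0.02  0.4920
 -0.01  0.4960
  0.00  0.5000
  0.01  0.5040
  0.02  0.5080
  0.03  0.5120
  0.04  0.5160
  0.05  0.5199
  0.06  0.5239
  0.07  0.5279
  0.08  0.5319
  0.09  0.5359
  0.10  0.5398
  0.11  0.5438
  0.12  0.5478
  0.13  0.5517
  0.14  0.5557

$26.45

σ√T = 0.39·√0.75 = 0.3377
d₁ = [ln(214/220) + (0.045 − 0.034 + ½·0.39²)·0.75] / (σ√T) = (-0.0277 + 0.0653) / 0.3377 = 0.1114 ⇒ 0.11
d₂ = 0.1114 − 0.3377 = -0.2263 ⇒ -0.23
exp(−qT) = exp(−0.034·0.75) = 0.9748;  exp(−rT) = exp(−0.045·0.75) = 0.9668
N(d₁) = N(0.11) = 0.5438;  N(d₂) = N(-0.23) = 0.4090
C = 214·0.9748·0.5438 − 220·0.9668·0.4090 = 113.4406 − 86.9927 = 26.4479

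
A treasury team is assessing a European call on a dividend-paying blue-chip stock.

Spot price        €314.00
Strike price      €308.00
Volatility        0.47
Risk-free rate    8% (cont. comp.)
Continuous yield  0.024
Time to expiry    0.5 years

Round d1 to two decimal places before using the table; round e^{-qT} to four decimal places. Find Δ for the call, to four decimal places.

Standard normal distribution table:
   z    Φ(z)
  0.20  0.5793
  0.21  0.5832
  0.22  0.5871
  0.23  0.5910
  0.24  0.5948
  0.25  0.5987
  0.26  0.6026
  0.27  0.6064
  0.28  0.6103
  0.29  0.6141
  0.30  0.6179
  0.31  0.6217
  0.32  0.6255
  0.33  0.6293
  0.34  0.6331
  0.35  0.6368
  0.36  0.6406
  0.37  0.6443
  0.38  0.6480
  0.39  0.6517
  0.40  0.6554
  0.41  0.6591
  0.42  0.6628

σ√T = 0.47 × 0.7071 = 0.3323
ln(S/K) + (r − q + σ²/2)T = ln(314/308) + (0.08 − 0.024 + 0.47²/2)·0.5 = 0.0193 + 0.0832 = 0.1025
d₁ = 0.1025 / 0.3323 = 0.3085 → 0.31
N(d₁) = N(0.31) = 0.6217
Δ_call = exp(−qT)·N(d₁) = 0.9881·0.6217 = 0.6143

0.6143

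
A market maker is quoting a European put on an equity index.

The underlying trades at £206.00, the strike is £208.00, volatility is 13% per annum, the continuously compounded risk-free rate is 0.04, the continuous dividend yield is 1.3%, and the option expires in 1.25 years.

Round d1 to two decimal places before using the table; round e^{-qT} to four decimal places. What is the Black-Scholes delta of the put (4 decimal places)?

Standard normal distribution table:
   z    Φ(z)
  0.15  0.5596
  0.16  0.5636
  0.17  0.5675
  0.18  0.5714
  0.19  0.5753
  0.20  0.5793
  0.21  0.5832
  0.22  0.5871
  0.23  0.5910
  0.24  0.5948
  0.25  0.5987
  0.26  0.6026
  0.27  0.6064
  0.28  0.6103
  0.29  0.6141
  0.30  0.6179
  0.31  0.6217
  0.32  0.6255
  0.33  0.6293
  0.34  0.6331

σ√T = 0.13·√1.25 = 0.1453
ln(S/K) + (r − q + σ²/2)T = ln(206/208) + (0.04 − 0.013 + 0.13²/2)·1.25 = -0.0097 + 0.0443 = 0.0347
d₁ = 0.0347 / 0.1453 = 0.2384 ⇒ 0.24
N(d₁) = N(0.24) = 0.5948
Δ_put = exp(−qT)·(N(d₁) − 1) = 0.9839·(0.5948 − 1) = -0.3987

-0.3987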